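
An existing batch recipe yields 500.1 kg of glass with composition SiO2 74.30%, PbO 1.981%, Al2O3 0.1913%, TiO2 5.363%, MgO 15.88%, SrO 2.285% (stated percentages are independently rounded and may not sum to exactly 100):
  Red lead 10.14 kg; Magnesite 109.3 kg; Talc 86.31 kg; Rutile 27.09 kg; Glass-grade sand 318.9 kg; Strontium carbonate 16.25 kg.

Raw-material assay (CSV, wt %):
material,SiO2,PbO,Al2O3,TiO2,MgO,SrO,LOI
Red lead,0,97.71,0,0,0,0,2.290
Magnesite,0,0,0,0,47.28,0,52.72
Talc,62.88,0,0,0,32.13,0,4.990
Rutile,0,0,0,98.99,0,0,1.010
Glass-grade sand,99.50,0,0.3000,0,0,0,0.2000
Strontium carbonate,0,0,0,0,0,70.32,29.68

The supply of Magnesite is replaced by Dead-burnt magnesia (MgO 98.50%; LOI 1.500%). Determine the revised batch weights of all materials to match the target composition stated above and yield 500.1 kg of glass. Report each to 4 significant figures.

Intermediates are printed rounded off to 4 significant digits as written; the whole derivation keeps full float precision end to end — a single rounding completes each reported figure — derived quantities (LOI, the six compositions, net glass mass, yield, the totals) are carried in full float precision using the weight values per 500.1 kg of glass, as quoted within the question or the answer.
Oxide-by-oxide targets in 500.1 kg glass:
  SiO2: 74.30% × 500.1 = 371.6 kg
  PbO: 1.981% × 500.1 = 9.907 kg
  Al2O3: 0.1913% × 500.1 = 0.9567 kg
  TiO2: 5.363% × 500.1 = 26.82 kg
  MgO: 15.88% × 500.1 = 79.42 kg
  SrO: 2.285% × 500.1 = 11.43 kg
A balance pass over the oxides, using the reported weights, versus the basis set out (summed amounts equal target values inside rounding margins):
  SiO2: 86.31·0.6288 + 318.9·0.9950 = 371.6 kg (target 371.6 kg)
  PbO: 10.14·0.9771 = 9.908 kg (target 9.907 kg)
  Al2O3: 318.9·0.003000 = 0.9567 kg (target 0.9567 kg)
  TiO2: 27.09·0.9899 = 26.82 kg (target 26.82 kg)
  MgO: 52.47·0.9850 + 86.31·0.3213 = 79.41 kg (target 79.42 kg)
  SrO: 16.25·0.7032 = 11.43 kg (target 11.43 kg)
Glass-mass closure: whole batch net of LOI = 500.1 kg (the Σ of target masses is 500.1 kg; versus the stated basis of 500.1 kg — gaps are rounding artifacts).
Adding the batch up: Σ batch = 511.2 kg; LOI removed, Σ of batch·LOI: 11.06 kg; glass ÷ batch gives a yield of 97.84%.

Revised batch per 500.1 kg glass:
  Red lead: 10.14 kg
  Dead-burnt magnesia: 52.47 kg
  Talc: 86.31 kg
  Rutile: 27.09 kg
  Glass-grade sand: 318.9 kg
  Strontium carbonate: 16.25 kg
Total batch = 511.2 kg; LOI loss = 11.06 kg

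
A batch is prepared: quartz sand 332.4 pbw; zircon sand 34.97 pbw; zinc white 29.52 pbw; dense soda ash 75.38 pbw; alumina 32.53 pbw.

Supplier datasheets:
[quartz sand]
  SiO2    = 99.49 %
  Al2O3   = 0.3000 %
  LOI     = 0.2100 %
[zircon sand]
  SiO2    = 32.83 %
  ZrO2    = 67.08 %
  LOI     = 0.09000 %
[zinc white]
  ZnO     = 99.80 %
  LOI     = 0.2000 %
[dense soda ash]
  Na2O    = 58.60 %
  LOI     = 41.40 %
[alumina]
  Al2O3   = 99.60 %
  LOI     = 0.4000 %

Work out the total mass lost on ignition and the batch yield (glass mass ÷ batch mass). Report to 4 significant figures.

LOI loss = 32.13 pbw; glass = 472.7 pbw; yield = 93.64%

Intermediates are printed rounded off to 4 significant figures in the working. The whole derivation keeps full float precision through every step. Every reported figure takes a single rounding. The derived quantities are computed in exact precision (the totals, the five compositions, yield, glass mass, LOI) from the batch weights at 472.7 pbw of glass, as written in question or answer.
Loss on ignition, line by line:
  quartz sand: 332.4 × 0.002100 = 0.6980 pbw
  zircon sand: 34.97 × 9.000e-04 = 0.03147 pbw
  zinc white: 29.52 × 0.002000 = 0.05904 pbw
  dense soda ash: 75.38 × 0.4140 = 31.21 pbw
  alumina: 32.53 × 0.004000 = 0.1301 pbw
Total LOI = 32.13 pbw
Glass = batch − LOI = 504.8 − 32.13 = 472.7 pbw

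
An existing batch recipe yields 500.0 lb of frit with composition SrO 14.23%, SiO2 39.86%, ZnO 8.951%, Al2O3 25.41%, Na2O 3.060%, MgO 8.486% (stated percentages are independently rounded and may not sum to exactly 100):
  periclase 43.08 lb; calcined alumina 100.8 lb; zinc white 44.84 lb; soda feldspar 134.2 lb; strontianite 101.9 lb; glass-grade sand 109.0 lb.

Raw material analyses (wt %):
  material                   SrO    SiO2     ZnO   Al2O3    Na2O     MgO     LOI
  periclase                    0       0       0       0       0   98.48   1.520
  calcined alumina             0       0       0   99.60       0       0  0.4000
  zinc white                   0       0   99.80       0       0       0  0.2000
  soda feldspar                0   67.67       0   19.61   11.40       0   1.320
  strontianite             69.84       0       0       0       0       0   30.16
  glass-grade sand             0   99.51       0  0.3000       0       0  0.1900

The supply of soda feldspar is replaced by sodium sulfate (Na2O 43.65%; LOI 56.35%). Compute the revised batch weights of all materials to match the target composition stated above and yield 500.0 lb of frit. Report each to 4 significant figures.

Revised batch per 500.0 lb frit:
  periclase: 43.08 lb
  calcined alumina: 127.0 lb
  zinc white: 44.84 lb
  sodium sulfate: 35.05 lb
  strontianite: 101.9 lb
  glass-grade sand: 200.3 lb
Total batch = 552.2 lb; LOI loss = 52.12 lb

Every computation maintains exact precision at all times. Mid-chain values appear, rounded to 4 significant digits, alongside each step. Every reported number is rounded exactly once; the derived quantities are computed starting from the weights for 500.0 lb of glass in exact precision (yield, glass mass, six oxide percentages, totals, LOI) as quoted within problem or answer.
Oxide-by-oxide targets in 500.0 lb frit:
  SrO: 14.23% × 500.0 = 71.15 lb
  SiO2: 39.86% × 500.0 = 199.3 lb
  ZnO: 8.951% × 500.0 = 44.76 lb
  Al2O3: 25.41% × 500.0 = 127.0 lb
  Na2O: 3.060% × 500.0 = 15.30 lb
  MgO: 8.486% × 500.0 = 42.43 lb
Oxide-by-oxide audit applying the batch weights above, relative to the basis at hand (delivered sums recover each target inside rounding margins):
  SrO: 101.9·0.6984 = 71.17 lb (target 71.15 lb)
  SiO2: 200.3·0.9951 = 199.3 lb (target 199.3 lb)
  ZnO: 44.84·0.9980 = 44.75 lb (target 44.76 lb)
  Al2O3: 127.0·0.9960 + 200.3·0.003000 = 127.1 lb (target 127.0 lb)
  Na2O: 35.05·0.4365 = 15.30 lb (target 15.30 lb)
  MgO: 43.08·0.9848 = 42.43 lb (target 42.43 lb)
Glass mass check: total charge less LOI = 500.1 lb (summing oxide targets gives 500.0 lb; stated basis 500.0 lb — any gap is answer rounding).
Whole-batch sum: Σ batch = 552.2 lb; loss to ignition Σ batch·LOI = 52.12 lb; yield, glass over the total, = 90.56%.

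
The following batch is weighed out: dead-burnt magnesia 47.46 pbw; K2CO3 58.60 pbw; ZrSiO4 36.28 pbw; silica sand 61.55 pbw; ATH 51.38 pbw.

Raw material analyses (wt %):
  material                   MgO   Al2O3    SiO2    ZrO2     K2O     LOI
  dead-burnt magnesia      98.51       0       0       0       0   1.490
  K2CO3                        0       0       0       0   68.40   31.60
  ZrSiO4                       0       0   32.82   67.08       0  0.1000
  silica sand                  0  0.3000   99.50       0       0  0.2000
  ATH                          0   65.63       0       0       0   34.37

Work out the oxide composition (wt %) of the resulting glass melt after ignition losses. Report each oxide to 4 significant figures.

Glass mass = 218.2 pbw (batch 255.3 − LOI 37.04).
Composition: MgO 21.42%, Al2O3 15.54%, SiO2 33.52%, ZrO2 11.15%, K2O 18.37%

Mid-chain values are rounded off to 4 significant digits wherever printed. Every computation runs at full precision through the solve — every reported value takes exactly one rounding. The derived quantities (ignition loss, five oxide percentages, totals, yield, glass mass) are computed in full float precision starting from the weights for 218.2 pbw of glass, as quoted within the problem or the answer.
Delivered oxide masses:
  MgO: 47.46·0.9851 = 46.75 pbw
  Al2O3: 61.55·0.003000 + 51.38·0.6563 = 33.91 pbw
  SiO2: 36.28·0.3282 + 61.55·0.9950 = 73.15 pbw
  ZrO2: 36.28·0.6708 = 24.34 pbw
  K2O: 58.60·0.6840 = 40.08 pbw
LOI: 47.46·0.01490 + 58.60·0.3160 + 36.28·0.001000 + 61.55·0.002000 + 51.38·0.3437 = 37.04 pbw
Glass mass = batch − LOI = 255.3 − 37.04 = 218.2 pbw (matching Σ of the oxides)
wt % = 100 × oxide mass / glass mass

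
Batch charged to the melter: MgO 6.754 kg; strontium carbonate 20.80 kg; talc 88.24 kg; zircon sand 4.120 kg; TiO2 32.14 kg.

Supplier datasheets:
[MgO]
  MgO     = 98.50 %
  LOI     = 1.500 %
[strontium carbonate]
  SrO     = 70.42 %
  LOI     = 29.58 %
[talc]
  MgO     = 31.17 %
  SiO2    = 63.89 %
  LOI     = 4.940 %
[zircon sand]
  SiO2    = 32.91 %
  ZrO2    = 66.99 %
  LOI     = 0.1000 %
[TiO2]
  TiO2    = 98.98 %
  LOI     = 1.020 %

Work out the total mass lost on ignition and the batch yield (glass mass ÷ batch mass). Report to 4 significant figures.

LOI loss = 10.94 kg; glass = 141.1 kg; yield = 92.80%

All internal work runs at full precision at all times; values along the way are displayed (rounded to 4 significant figures) across the worked steps; exactly one rounding lands on each reported value; all derived quantities, which include the five compositions, glass mass, the yield, ignition loss, totals, are rebuilt in full precision, as they appear in the problem or the answer, using the weight values for 141.1 kg of glass.
Ignition loss by material:
  MgO: 6.754 × 0.01500 = 0.1013 kg
  strontium carbonate: 20.80 × 0.2958 = 6.153 kg
  talc: 88.24 × 0.04940 = 4.359 kg
  zircon sand: 4.120 × 0.001000 = 0.004120 kg
  TiO2: 32.14 × 0.01020 = 0.3278 kg
Total LOI = 10.94 kg
Glass = batch − LOI = 152.1 − 10.94 = 141.1 kg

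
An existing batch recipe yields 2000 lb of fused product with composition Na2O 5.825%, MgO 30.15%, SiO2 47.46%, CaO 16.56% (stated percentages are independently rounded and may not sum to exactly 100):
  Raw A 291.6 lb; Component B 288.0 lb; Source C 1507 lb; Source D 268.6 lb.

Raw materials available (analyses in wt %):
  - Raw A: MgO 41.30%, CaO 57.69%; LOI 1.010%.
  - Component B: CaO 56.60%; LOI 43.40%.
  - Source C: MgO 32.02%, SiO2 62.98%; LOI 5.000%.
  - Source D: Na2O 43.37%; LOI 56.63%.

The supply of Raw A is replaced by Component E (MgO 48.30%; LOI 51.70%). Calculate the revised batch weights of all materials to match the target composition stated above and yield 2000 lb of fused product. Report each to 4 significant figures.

Revised batch per 2000 lb fused product:
  Component E: 249.3 lb
  Component B: 585.2 lb
  Source C: 1507 lb
  Source D: 268.6 lb
Total batch = 2610 lb; LOI loss = 610.3 lb

The working math runs at full float precision at each step; working values are displayed with 4-significant-figure rounding when written out. A single rounding yields every reported number — the derived quantities (four oxide percentages, glass mass, LOI, totals, the yield) are rebuilt in exact precision starting from the weights on 2000 lb of glass precisely as stated by the problem or the answer.
Target masses of each oxide per 2000 lb fused product:
  Na2O: 5.825% × 2000 = 116.5 lb
  MgO: 30.15% × 2000 = 603.0 lb
  SiO2: 47.46% × 2000 = 949.2 lb
  CaO: 16.56% × 2000 = 331.2 lb
Oxide-by-oxide audit from the weights as reported, against the basis in use (sums match the target masses once rounding is allowed for):
  Na2O: 268.6·0.4337 = 116.5 lb (target 116.5 lb)
  MgO: 249.3·0.4830 + 1507·0.3202 = 603.0 lb (target 603.0 lb)
  SiO2: 1507·0.6298 = 949.1 lb (target 949.2 lb)
  CaO: 585.2·0.5660 = 331.2 lb (target 331.2 lb)
Glass mass check: total charge less LOI = 2000 lb (targets for the oxides total 2000 lb; with the basis standing at 2000 lb — gaps are rounding artifacts).
Total batch = Σ batch = 2610 lb; the LOI term Σ batch·LOI equals 610.3 lb; as yield: glass ÷ batch → 76.62%.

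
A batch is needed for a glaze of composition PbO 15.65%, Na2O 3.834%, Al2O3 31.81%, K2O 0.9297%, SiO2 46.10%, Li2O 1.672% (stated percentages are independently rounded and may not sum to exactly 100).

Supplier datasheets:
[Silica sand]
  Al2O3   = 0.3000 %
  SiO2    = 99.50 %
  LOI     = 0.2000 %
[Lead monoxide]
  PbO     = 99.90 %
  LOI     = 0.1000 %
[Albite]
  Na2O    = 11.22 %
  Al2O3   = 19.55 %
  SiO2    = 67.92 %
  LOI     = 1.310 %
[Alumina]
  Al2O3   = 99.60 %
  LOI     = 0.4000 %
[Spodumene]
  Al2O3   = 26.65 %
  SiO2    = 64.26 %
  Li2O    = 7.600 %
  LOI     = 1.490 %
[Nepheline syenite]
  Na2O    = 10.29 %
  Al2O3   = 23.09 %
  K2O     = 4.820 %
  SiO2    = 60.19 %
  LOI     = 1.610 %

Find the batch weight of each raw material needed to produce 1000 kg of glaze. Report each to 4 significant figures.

The working math holds full float precision at all times — intermediates appear (rounded to four significant digits) in the working; exactly one rounding is applied to each reported number; the derived quantities are carried from the weighed amounts per 1000 kg of glass in full precision (glass mass, the six compositions, LOI, the totals, yield), as quoted within question or answer.
Target masses of each oxide per 1000 kg glaze:
  PbO: 15.65% × 1000 = 156.5 kg
  Na2O: 3.834% × 1000 = 38.34 kg
  Al2O3: 31.81% × 1000 = 318.1 kg
  K2O: 0.9297% × 1000 = 9.297 kg
  SiO2: 46.10% × 1000 = 461.0 kg
  Li2O: 1.672% × 1000 = 16.72 kg
A balance pass over the oxides, with the batch weights as given, under the basis named above (sums match the target masses within answer rounding):
  PbO: 156.7·0.9990 = 156.5 kg (target 156.5 kg)
  Na2O: 164.8·0.1122 + 192.9·0.1029 = 38.34 kg (target 38.34 kg)
  Al2O3: 92.05·0.003000 + 164.8·0.1955 + 183.2·0.9960 + 220.0·0.2665 + 192.9·0.2309 = 318.1 kg (target 318.1 kg)
  K2O: 192.9·0.04820 = 9.298 kg (target 9.297 kg)
  SiO2: 92.05·0.9950 + 164.8·0.6792 + 220.0·0.6426 + 192.9·0.6019 = 461.0 kg (target 461.0 kg)
  Li2O: 220.0·0.07600 = 16.72 kg (target 16.72 kg)
Glass mass check: Σ batch − LOI loss = 1000 kg (the targets, summed, come to 1000 kg; versus the stated basis of 1000 kg — rounding explains the deltas).
Total batch = Σ batch = 1010 kg; ignition loss, Σ(batch × LOI) = 9.616 kg; yield = glass ÷ total batch = 99.05%.

Batch per 1000 kg glaze:
  Silica sand: 92.05 kg
  Lead monoxide: 156.7 kg
  Albite: 164.8 kg
  Alumina: 183.2 kg
  Spodumene: 220.0 kg
  Nepheline syenite: 192.9 kg
Total batch = 1010 kg; LOI loss = 9.616 kg; yield = 99.05%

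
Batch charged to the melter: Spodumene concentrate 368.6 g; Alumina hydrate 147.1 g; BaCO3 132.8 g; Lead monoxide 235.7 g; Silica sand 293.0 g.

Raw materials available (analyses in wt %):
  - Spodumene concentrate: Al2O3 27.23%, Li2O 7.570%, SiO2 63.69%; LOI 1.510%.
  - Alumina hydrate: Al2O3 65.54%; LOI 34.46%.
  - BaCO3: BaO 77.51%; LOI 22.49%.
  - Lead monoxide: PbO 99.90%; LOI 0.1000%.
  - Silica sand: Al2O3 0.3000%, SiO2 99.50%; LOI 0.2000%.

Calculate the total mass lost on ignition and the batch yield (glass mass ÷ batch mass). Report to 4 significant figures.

LOI loss = 86.94 g; glass = 1090 g; yield = 92.61%

The working math runs at full precision at every stage — mid-chain values are shown rounded to four significant digits across the worked steps; a single rounding yields each reported number — the derived quantities, which include totals, glass mass, yield, the five compositions, ignition loss, are computed in full float precision, precisely as stated by either problem or answer, using the weight values at 1090 g of glass.
Per-material ignition loss:
  Spodumene concentrate: 368.6 × 0.01510 = 5.566 g
  Alumina hydrate: 147.1 × 0.3446 = 50.69 g
  BaCO3: 132.8 × 0.2249 = 29.87 g
  Lead monoxide: 235.7 × 0.001000 = 0.2357 g
  Silica sand: 293.0 × 0.002000 = 0.5860 g
Total LOI = 86.94 g
Glass = batch − LOI = 1177 − 86.94 = 1090 g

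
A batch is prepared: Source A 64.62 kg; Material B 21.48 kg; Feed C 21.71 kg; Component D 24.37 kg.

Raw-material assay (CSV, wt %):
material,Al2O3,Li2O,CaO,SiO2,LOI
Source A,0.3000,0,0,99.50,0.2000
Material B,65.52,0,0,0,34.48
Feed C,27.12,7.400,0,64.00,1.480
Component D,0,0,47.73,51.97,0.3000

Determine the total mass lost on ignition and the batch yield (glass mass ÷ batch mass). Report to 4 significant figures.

Working values are displayed, rounded to four significant digits, across the worked steps; each numeric step maintains full precision in all steps. Each reported value is rounded a single time. All derived quantities are rebuilt using the weight values at 124.3 kg of glass at full precision (the totals, glass mass, the four compositions, yield, ignition loss), as given in problem or answer.
Each material's LOI contribution:
  Source A: 64.62 × 0.002000 = 0.1292 kg
  Material B: 21.48 × 0.3448 = 7.406 kg
  Feed C: 21.71 × 0.01480 = 0.3213 kg
  Component D: 24.37 × 0.003000 = 0.07311 kg
Total LOI = 7.930 kg
Glass = batch − LOI = 132.2 − 7.930 = 124.3 kg

LOI loss = 7.930 kg; glass = 124.3 kg; yield = 94.00%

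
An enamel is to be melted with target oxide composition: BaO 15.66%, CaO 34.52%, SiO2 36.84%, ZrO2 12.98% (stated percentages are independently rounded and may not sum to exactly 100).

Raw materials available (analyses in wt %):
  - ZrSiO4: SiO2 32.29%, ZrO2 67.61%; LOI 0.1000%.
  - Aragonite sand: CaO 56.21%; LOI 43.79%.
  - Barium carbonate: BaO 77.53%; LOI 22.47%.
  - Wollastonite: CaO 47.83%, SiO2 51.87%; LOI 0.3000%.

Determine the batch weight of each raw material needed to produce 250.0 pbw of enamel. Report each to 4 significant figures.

The intermediate values are printed, rounded to 4 significant digits, alongside each step; every computation carries exact precision at every stage. Each reported figure receives exactly one rounding — the derived quantities are computed at full precision (net glass mass, ignition loss, the totals, four oxide percentages, the yield) from the weighed amounts per 250.0 pbw of glass, as given in the problem or answer text.
Oxide-by-oxide targets in 250.0 pbw enamel:
  BaO: 15.66% × 250.0 = 39.15 pbw
  CaO: 34.52% × 250.0 = 86.30 pbw
  SiO2: 36.84% × 250.0 = 92.10 pbw
  ZrO2: 12.98% × 250.0 = 32.45 pbw
A balance pass over the oxides, on the weights just shown, on the stated basis (every target is met by its sum inside rounding margins):
  BaO: 50.50·0.7753 = 39.15 pbw (target 39.15 pbw)
  CaO: 27.87·0.5621 + 147.7·0.4783 = 86.31 pbw (target 86.30 pbw)
  SiO2: 48.00·0.3229 + 147.7·0.5187 = 92.11 pbw (target 92.10 pbw)
  ZrO2: 48.00·0.6761 = 32.45 pbw (target 32.45 pbw)
Auditing the glass mass value: net batch after ignition = 250.0 pbw (summing oxide targets gives 250.0 pbw; stated basis 250.0 pbw — deltas are rounding alone).
Adding the batch up: Σ batch = 274.1 pbw; loss to ignition Σ batch·LOI = 24.04 pbw; yield: glass divided by total = 91.23%.

Batch per 250.0 pbw enamel:
  ZrSiO4: 48.00 pbw
  Aragonite sand: 27.87 pbw
  Barium carbonate: 50.50 pbw
  Wollastonite: 147.7 pbw
Total batch = 274.1 pbw; LOI loss = 24.04 pbw; yield = 91.23%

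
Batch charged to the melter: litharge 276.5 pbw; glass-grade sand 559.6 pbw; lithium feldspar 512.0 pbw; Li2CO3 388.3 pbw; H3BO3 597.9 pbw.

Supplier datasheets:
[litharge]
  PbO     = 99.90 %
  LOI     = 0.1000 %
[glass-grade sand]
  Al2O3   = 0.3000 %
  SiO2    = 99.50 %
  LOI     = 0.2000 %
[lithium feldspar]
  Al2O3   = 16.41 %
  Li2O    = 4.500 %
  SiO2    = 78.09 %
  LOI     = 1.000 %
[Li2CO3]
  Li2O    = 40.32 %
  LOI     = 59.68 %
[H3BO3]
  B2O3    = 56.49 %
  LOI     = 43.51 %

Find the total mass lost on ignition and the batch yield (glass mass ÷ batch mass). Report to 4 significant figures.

LOI loss = 498.4 pbw; glass = 1836 pbw; yield = 78.65%

All internal work carries full precision all the way through. Values along the way appear, rounded to four significant digits, alongside each step. Every reported value is rounded just once. All derived quantities (yield, glass mass, the totals, ignition loss, the five compositions) are carried using the weight values at 1836 pbw of glass at full float precision precisely as stated by question or answer.
LOI of each material in turn:
  litharge: 276.5 × 0.001000 = 0.2765 pbw
  glass-grade sand: 559.6 × 0.002000 = 1.119 pbw
  lithium feldspar: 512.0 × 0.01000 = 5.120 pbw
  Li2CO3: 388.3 × 0.5968 = 231.7 pbw
  H3BO3: 597.9 × 0.4351 = 260.1 pbw
Total LOI = 498.4 pbw
Glass = batch − LOI = 2334 − 498.4 = 1836 pbw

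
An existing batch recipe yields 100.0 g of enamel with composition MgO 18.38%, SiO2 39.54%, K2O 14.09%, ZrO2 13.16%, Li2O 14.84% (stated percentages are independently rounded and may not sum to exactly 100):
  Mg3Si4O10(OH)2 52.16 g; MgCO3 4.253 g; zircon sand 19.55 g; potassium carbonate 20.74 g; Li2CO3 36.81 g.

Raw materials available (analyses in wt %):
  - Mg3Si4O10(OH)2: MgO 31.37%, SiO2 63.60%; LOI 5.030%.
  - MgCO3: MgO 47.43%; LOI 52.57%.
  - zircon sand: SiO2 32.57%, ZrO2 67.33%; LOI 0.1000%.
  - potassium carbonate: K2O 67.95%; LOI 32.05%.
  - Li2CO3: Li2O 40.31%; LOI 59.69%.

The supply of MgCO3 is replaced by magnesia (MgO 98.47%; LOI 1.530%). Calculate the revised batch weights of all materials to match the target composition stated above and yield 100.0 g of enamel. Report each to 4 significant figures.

Revised batch per 100.0 g enamel:
  Mg3Si4O10(OH)2: 52.16 g
  magnesia: 2.049 g
  zircon sand: 19.55 g
  potassium carbonate: 20.74 g
  Li2CO3: 36.81 g
Total batch = 131.3 g; LOI loss = 31.29 g

Mid-chain values are printed, rounded to four significant figures, across the worked steps; each numeric step carries full float precision from start to finish; exactly one rounding lands on each reported number; derived quantities (ignition loss, the five compositions, the totals, glass mass, the yield) are recomputed from the batch weights at 100.0 g of glass in exact precision exactly as shown in either problem or answer.
Target oxide masses per 100.0 g enamel:
  MgO: 18.38% × 100.0 = 18.38 g
  SiO2: 39.54% × 100.0 = 39.54 g
  K2O: 14.09% × 100.0 = 14.09 g
  ZrO2: 13.16% × 100.0 = 13.16 g
  Li2O: 14.84% × 100.0 = 14.84 g
Per-oxide balance check from the weights as reported, versus the basis set out (sum by sum, the targets are met inside rounding margins):
  MgO: 52.16·0.3137 + 2.049·0.9847 = 18.38 g (target 18.38 g)
  SiO2: 52.16·0.6360 + 19.55·0.3257 = 39.54 g (target 39.54 g)
  K2O: 20.74·0.6795 = 14.09 g (target 14.09 g)
  ZrO2: 19.55·0.6733 = 13.16 g (target 13.16 g)
  Li2O: 36.81·0.4031 = 14.84 g (target 14.84 g)
Glass-mass bookkeeping: total batch − LOI = 100.0 g (the targets, summed, come to 100.0 g; with the basis standing at 100.0 g — differing by rounding only).
Summing the batch: Σ batch = 131.3 g; ignition loss, Σ(batch × LOI) = 31.29 g; glass ÷ batch gives a yield of 76.17%.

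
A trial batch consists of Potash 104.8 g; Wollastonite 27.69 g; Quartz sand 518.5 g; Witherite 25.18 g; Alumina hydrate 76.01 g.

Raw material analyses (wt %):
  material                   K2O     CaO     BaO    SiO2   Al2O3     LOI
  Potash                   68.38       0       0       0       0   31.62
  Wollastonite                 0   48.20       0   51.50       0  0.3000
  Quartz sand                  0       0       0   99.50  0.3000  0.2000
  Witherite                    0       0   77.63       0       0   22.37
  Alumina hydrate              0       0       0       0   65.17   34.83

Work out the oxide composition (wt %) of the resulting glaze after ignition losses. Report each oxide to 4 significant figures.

Glass mass = 685.8 g (batch 752.2 − LOI 66.36).
Composition: K2O 10.45%, CaO 1.946%, BaO 2.850%, SiO2 77.30%, Al2O3 7.450%

The working math holds exact precision end to end. In-progress results are displayed (rounded to four significant figures) in the working — each reported result is rounded just once — all derived quantities, which include net glass mass, the yield, totals, LOI, the five compositions, are carried at full precision, as set out in problem or answer, from the batch weights on 685.8 g of glass.
What the batch supplies per oxide:
  K2O: 104.8·0.6838 = 71.66 g
  CaO: 27.69·0.4820 = 13.35 g
  BaO: 25.18·0.7763 = 19.55 g
  SiO2: 27.69·0.5150 + 518.5·0.9950 = 530.2 g
  Al2O3: 518.5·0.003000 + 76.01·0.6517 = 51.09 g
LOI: 104.8·0.3162 + 27.69·0.003000 + 518.5·0.002000 + 25.18·0.2237 + 76.01·0.3483 = 66.36 g
Net of LOI, the glass mass = 752.2 − 66.36 = 685.8 g (= the summed oxide contributions)
percent by weight: oxide/glass ×100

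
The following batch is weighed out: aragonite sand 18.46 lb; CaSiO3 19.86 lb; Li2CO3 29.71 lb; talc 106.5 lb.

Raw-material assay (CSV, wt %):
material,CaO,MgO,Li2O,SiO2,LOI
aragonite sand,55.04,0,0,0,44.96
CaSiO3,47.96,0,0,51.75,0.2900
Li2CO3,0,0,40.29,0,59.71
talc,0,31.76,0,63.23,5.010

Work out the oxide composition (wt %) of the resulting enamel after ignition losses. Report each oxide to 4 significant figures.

Glass mass = 143.1 lb (batch 174.5 − LOI 31.43).
Composition: CaO 13.76%, MgO 23.64%, Li2O 8.365%, SiO2 54.24%

In-progress results appear (rounded to four significant digits) at each printed step — the working math maintains exact precision from first step to last; a single rounding produces every reported value; the derived quantities (totals, glass mass, yield, ignition loss, the four compositions) are recomputed using the weight values for 143.1 lb of glass in exact precision as quoted within the question or the answer.
What the batch supplies per oxide:
  CaO: 18.46·0.5504 + 19.86·0.4796 = 19.69 lb
  MgO: 106.5·0.3176 = 33.82 lb
  Li2O: 29.71·0.4029 = 11.97 lb
  SiO2: 19.86·0.5175 + 106.5·0.6323 = 77.62 lb
LOI: 18.46·0.4496 + 19.86·0.002900 + 29.71·0.5971 + 106.5·0.05010 = 31.43 lb
Resulting glass, batch − LOI: 174.5 − 31.43 = 143.1 lb (consistent with Σ oxide mass)
wt %: oxide over glass, times 100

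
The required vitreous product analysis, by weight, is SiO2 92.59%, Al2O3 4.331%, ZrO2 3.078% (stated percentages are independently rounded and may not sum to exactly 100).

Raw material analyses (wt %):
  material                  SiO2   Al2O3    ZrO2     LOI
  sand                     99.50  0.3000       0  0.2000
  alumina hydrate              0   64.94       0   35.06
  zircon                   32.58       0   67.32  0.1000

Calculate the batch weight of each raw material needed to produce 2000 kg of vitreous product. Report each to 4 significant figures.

Every computation holds full float precision at all times. Working values are printed, with 4-significant-figure rounding, in the printout. Exactly one rounding goes into every reported number. Derived quantities, which include ignition loss, the three compositions, yield, the totals, net glass mass, are carried at full precision, as they appear in the problem or the answer, from the batch weights at 2000 kg of glass.
Per-oxide target masses for 2000 kg vitreous product:
  SiO2: 92.59% × 2000 = 1852 kg
  Al2O3: 4.331% × 2000 = 86.62 kg
  ZrO2: 3.078% × 2000 = 61.56 kg
Per-oxide balance check from the weights as reported, for the quoted basis mass (target by target, the sums agree modulo rounding of the values):
  SiO2: 1831·0.9950 + 91.44·0.3258 = 1852 kg (target 1852 kg)
  Al2O3: 1831·0.003000 + 124.9·0.6494 = 86.60 kg (target 86.62 kg)
  ZrO2: 91.44·0.6732 = 61.56 kg (target 61.56 kg)
Auditing the glass mass value: batch Σ − ignition loss = 2000 kg (the targets, summed, come to 2000 kg; with the basis standing at 2000 kg — differing by rounding only).
Summing the batch: Σ batch = 2047 kg; Σ batch·LOI gives LOI loss = 47.54 kg; yield = glass ÷ total batch = 97.68%.

Batch per 2000 kg vitreous product:
  sand: 1831 kg
  alumina hydrate: 124.9 kg
  zircon: 91.44 kg
Total batch = 2047 kg; LOI loss = 47.54 kg; yield = 97.68%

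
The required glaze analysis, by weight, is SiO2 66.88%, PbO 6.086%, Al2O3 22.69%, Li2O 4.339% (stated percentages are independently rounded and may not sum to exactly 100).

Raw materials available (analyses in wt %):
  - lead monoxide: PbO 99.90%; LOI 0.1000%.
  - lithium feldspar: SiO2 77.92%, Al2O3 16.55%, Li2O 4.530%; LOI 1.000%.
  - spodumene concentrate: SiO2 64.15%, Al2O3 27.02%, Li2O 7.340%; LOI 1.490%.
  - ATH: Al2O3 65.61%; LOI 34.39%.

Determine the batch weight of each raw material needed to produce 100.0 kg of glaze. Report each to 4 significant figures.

The whole derivation carries exact precision from first step to last. Intermediates are displayed with 4-significant-figure rounding in the printout. Exactly one rounding is applied to every reported number — derived quantities (the totals, the yield, glass mass, LOI, four oxide percentages) are computed from the batch weights for 100.0 kg of glass at full precision precisely as stated by the question or the answer.
Per-oxide target masses for 100.0 kg glaze:
  SiO2: 66.88% × 100.0 = 66.88 kg
  PbO: 6.086% × 100.0 = 6.086 kg
  Al2O3: 22.69% × 100.0 = 22.69 kg
  Li2O: 4.339% × 100.0 = 4.339 kg
Verifying the oxide balance from the weights as reported, for the quoted basis mass (delivered sums recover each target given rounding of the digits):
  SiO2: 75.55·0.7792 + 12.49·0.6415 = 66.88 kg (target 66.88 kg)
  PbO: 6.092·0.9990 = 6.086 kg (target 6.086 kg)
  Al2O3: 75.55·0.1655 + 12.49·0.2702 + 10.38·0.6561 = 22.69 kg (target 22.69 kg)
  Li2O: 75.55·0.04530 + 12.49·0.07340 = 4.339 kg (target 4.339 kg)
The glass-mass cross-check: batch total minus LOI = 99.99 kg (oxide target masses add up to 99.99 kg; with the basis standing at 100.0 kg — gaps are rounding artifacts).
Total batch = Σ batch = 104.5 kg; ignition loss, Σ(batch × LOI) = 4.517 kg; glass ÷ batch gives a yield of 95.68%.

Batch per 100.0 kg glaze:
  lead monoxide: 6.092 kg
  lithium feldspar: 75.55 kg
  spodumene concentrate: 12.49 kg
  ATH: 10.38 kg
Total batch = 104.5 kg; LOI loss = 4.517 kg; yield = 95.68%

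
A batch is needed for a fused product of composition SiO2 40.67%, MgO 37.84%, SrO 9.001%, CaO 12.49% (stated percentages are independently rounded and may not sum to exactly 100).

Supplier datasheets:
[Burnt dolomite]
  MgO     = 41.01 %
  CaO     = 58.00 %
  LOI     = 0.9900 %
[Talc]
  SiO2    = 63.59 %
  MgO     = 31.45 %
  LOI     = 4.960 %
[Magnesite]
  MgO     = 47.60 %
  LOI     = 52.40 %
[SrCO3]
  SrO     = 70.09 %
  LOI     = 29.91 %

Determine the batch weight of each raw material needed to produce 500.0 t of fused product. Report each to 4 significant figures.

Batch per 500.0 t fused product:
  Burnt dolomite: 107.7 t
  Talc: 319.8 t
  Magnesite: 93.43 t
  SrCO3: 64.21 t
Total batch = 585.1 t; LOI loss = 85.09 t; yield = 85.46%

All arithmetic carries full float precision at each step; in-progress results are shown, rounded to four significant figures, as written — exactly one rounding is applied to every reported value — derived quantities (the four compositions, the totals, ignition loss, net glass mass, the yield) are computed from the batch weights per 500.0 t of glass at full precision, exactly as printed in question or answer.
Target masses of each oxide per 500.0 t fused product:
  SiO2: 40.67% × 500.0 = 203.4 t
  MgO: 37.84% × 500.0 = 189.2 t
  SrO: 9.001% × 500.0 = 45.00 t
  CaO: 12.49% × 500.0 = 62.45 t
A balance pass over the oxides, given the weights on record, relative to the basis at hand (sums match the target masses within answer rounding):
  SiO2: 319.8·0.6359 = 203.4 t (target 203.4 t)
  MgO: 107.7·0.4101 + 319.8·0.3145 + 93.43·0.4760 = 189.2 t (target 189.2 t)
  SrO: 64.21·0.7009 = 45.00 t (target 45.00 t)
  CaO: 107.7·0.5800 = 62.47 t (target 62.45 t)
Glass-mass sanity pass: whole batch net of LOI = 500.0 t (per-oxide target masses sum to 500.0 t; with the basis standing at 500.0 t — rounding explains the deltas).
Batch grand total — Σ batch = 585.1 t; loss to ignition Σ batch·LOI = 85.09 t; glass ÷ batch gives a yield of 85.46%.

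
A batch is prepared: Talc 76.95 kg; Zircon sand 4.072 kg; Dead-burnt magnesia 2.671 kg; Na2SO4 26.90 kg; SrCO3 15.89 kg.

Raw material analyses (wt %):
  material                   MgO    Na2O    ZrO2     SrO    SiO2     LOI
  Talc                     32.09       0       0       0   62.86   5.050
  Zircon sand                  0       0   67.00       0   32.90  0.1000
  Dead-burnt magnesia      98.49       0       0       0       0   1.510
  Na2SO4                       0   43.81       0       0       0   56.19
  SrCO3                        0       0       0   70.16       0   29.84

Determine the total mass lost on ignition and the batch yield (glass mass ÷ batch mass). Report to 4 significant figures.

LOI loss = 23.79 kg; glass = 102.7 kg; yield = 81.19%

The intermediate values are shown (rounded to 4 significant figures) between the steps; every computation runs at exact precision in all steps. Every reported figure carries a single rounding — all derived quantities, including the totals, five oxide percentages, LOI, glass mass, the yield, are computed starting from the weights at 102.7 kg of glass in full float precision, as written in question or answer.
Each material's LOI contribution:
  Talc: 76.95 × 0.05050 = 3.886 kg
  Zircon sand: 4.072 × 0.001000 = 0.004072 kg
  Dead-burnt magnesia: 2.671 × 0.01510 = 0.04033 kg
  Na2SO4: 26.90 × 0.5619 = 15.12 kg
  SrCO3: 15.89 × 0.2984 = 4.742 kg
Total LOI = 23.79 kg
Glass = batch − LOI = 126.5 − 23.79 = 102.7 kg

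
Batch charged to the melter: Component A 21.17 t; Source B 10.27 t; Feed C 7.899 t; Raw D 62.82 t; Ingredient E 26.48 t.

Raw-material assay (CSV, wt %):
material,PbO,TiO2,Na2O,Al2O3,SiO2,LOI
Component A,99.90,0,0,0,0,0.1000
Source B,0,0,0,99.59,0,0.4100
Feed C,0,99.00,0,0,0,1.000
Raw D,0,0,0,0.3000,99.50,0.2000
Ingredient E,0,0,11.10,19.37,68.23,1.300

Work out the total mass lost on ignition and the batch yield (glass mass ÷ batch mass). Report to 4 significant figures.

LOI loss = 0.6121 t; glass = 128.0 t; yield = 99.52%

Each numeric step keeps full precision from start to finish. The intermediate values are displayed, rounded to 4 significant figures, in the working. Each reported value takes just one rounding. All derived quantities are re-derived at exact precision (net glass mass, totals, LOI, the five compositions, yield) starting from the weights at 128.0 t of glass as given in question or answer.
Ignition loss by material:
  Component A: 21.17 × 0.001000 = 0.02117 t
  Source B: 10.27 × 0.004100 = 0.04211 t
  Feed C: 7.899 × 0.01000 = 0.07899 t
  Raw D: 62.82 × 0.002000 = 0.1256 t
  Ingredient E: 26.48 × 0.01300 = 0.3442 t
Total LOI = 0.6121 t
Glass = batch − LOI = 128.6 − 0.6121 = 128.0 t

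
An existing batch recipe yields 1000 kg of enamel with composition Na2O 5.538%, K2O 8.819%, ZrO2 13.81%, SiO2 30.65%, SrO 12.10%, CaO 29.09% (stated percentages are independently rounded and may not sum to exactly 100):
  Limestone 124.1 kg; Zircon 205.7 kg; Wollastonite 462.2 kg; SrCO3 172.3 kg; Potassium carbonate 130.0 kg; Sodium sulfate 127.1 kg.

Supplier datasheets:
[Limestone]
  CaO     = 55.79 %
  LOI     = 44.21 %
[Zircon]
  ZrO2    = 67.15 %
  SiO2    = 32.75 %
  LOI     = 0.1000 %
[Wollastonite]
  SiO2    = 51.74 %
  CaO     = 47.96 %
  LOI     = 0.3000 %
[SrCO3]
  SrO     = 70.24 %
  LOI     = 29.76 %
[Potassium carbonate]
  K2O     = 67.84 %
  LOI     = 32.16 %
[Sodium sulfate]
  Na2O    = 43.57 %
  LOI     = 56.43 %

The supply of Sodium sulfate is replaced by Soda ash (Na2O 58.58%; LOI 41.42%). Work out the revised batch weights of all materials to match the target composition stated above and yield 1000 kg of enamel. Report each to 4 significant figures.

Every computation maintains full float precision in every operation. In-progress results appear, with 4-significant-figure rounding, at each printed step — every reported figure includes exactly one rounding — the derived quantities (the totals, LOI, six oxide percentages, glass mass, the yield) are carried starting from the weights on 1000 kg of glass at full precision precisely as stated by the question or the answer.
Target masses of each oxide per 1000 kg enamel:
  Na2O: 5.538% × 1000 = 55.38 kg
  K2O: 8.819% × 1000 = 88.19 kg
  ZrO2: 13.81% × 1000 = 138.1 kg
  SiO2: 30.65% × 1000 = 306.5 kg
  SrO: 12.10% × 1000 = 121.0 kg
  CaO: 29.09% × 1000 = 290.9 kg
Verifying the oxide balance from the weights as reported, for the quoted basis mass (summed amounts equal target values given rounding of the digits):
  Na2O: 94.54·0.5858 = 55.38 kg (target 55.38 kg)
  K2O: 130.0·0.6784 = 88.19 kg (target 88.19 kg)
  ZrO2: 205.7·0.6715 = 138.1 kg (target 138.1 kg)
  SiO2: 205.7·0.3275 + 462.2·0.5174 = 306.5 kg (target 306.5 kg)
  SrO: 172.3·0.7024 = 121.0 kg (target 121.0 kg)
  CaO: 124.1·0.5579 + 462.2·0.4796 = 290.9 kg (target 290.9 kg)
Auditing the glass mass value: total charge less LOI = 1000 kg (the Σ of target masses is 1000 kg; versus the stated basis of 1000 kg — any gap is answer rounding).
Batch total: Σ batch = 1189 kg; Σ batch·LOI gives LOI loss = 188.7 kg; glass ÷ batch gives a yield of 84.13%.

Revised batch per 1000 kg enamel:
  Limestone: 124.1 kg
  Zircon: 205.7 kg
  Wollastonite: 462.2 kg
  SrCO3: 172.3 kg
  Potassium carbonate: 130.0 kg
  Soda ash: 94.54 kg
Total batch = 1189 kg; LOI loss = 188.7 kg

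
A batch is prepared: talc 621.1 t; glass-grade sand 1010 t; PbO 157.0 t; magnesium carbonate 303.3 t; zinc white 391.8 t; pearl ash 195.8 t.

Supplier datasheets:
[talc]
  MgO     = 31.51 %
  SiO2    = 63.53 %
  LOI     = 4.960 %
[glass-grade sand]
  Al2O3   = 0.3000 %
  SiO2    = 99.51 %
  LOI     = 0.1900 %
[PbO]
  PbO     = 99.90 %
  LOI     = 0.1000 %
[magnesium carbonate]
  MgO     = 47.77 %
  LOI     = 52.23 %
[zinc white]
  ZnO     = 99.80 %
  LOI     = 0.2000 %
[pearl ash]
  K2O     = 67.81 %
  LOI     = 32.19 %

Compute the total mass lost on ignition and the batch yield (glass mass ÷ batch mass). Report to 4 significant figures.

The working math runs at full precision through the solve — in-progress results are displayed with 4-significant-digit rounding on the page — each reported value carries a single rounding; all derived quantities, which include LOI, the six compositions, glass mass, totals, the yield, are recomputed at exact precision, as written in either problem or answer, from the weighed amounts per 2424 t of glass.
Each material's LOI contribution:
  talc: 621.1 × 0.04960 = 30.81 t
  glass-grade sand: 1010 × 0.001900 = 1.919 t
  PbO: 157.0 × 0.001000 = 0.1570 t
  magnesium carbonate: 303.3 × 0.5223 = 158.4 t
  zinc white: 391.8 × 0.002000 = 0.7836 t
  pearl ash: 195.8 × 0.3219 = 63.03 t
Total LOI = 255.1 t
Glass = batch − LOI = 2679 − 255.1 = 2424 t

LOI loss = 255.1 t; glass = 2424 t; yield = 90.48%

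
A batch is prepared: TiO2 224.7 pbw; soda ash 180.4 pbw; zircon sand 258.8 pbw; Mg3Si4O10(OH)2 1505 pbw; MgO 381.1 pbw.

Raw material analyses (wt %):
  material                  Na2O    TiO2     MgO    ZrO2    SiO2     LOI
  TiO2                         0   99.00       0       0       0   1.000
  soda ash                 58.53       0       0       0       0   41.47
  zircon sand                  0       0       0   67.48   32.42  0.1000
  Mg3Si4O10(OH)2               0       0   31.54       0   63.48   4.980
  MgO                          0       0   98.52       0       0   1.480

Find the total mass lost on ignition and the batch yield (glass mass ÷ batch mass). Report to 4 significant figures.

Working values are shown rounded off to 4 significant figures when written out — the whole derivation carries full precision in every operation. Exactly one rounding goes into every reported figure. Derived quantities are rebuilt at full float precision (the yield, the totals, five oxide percentages, glass mass, ignition loss) from the weighed amounts per 2392 pbw of glass, precisely as stated by the problem or answer text.
Each material's LOI contribution:
  TiO2: 224.7 × 0.01000 = 2.247 pbw
  soda ash: 180.4 × 0.4147 = 74.81 pbw
  zircon sand: 258.8 × 0.001000 = 0.2588 pbw
  Mg3Si4O10(OH)2: 1505 × 0.04980 = 74.95 pbw
  MgO: 381.1 × 0.01480 = 5.640 pbw
Total LOI = 157.9 pbw
Glass = batch − LOI = 2550 − 157.9 = 2392 pbw

LOI loss = 157.9 pbw; glass = 2392 pbw; yield = 93.81%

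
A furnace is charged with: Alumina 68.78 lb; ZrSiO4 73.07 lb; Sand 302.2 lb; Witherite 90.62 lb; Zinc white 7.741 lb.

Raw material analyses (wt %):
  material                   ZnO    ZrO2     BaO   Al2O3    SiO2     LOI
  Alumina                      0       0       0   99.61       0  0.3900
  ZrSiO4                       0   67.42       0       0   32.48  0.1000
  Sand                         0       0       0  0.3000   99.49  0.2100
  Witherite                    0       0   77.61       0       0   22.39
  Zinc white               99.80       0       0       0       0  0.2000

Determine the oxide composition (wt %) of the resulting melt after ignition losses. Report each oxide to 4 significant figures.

Glass mass = 521.1 lb (batch 542.4 − LOI 21.28).
Composition: ZnO 1.482%, ZrO2 9.453%, BaO 13.50%, Al2O3 13.32%, SiO2 62.25%

Values along the way are printed, rounded to four significant figures, as written. The working math holds full float precision from first step to last. Every reported figure is rounded a single time; all derived quantities, which include the totals, the five compositions, yield, LOI, net glass mass, are rebuilt at full precision, exactly as shown in question or answer, using the weight values for 521.1 lb of glass.
Mass of each oxide from the mix:
  ZnO: 7.741·0.9980 = 7.726 lb
  ZrO2: 73.07·0.6742 = 49.26 lb
  BaO: 90.62·0.7761 = 70.33 lb
  Al2O3: 68.78·0.9961 + 302.2·0.003000 = 69.42 lb
  SiO2: 73.07·0.3248 + 302.2·0.9949 = 324.4 lb
LOI: 68.78·0.003900 + 73.07·0.001000 + 302.2·0.002100 + 90.62·0.2239 + 7.741·0.002000 = 21.28 lb
Resulting glass, batch − LOI: 542.4 − 21.28 = 521.1 lb (= the summed oxide contributions)
percent by weight: oxide/glass ×100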